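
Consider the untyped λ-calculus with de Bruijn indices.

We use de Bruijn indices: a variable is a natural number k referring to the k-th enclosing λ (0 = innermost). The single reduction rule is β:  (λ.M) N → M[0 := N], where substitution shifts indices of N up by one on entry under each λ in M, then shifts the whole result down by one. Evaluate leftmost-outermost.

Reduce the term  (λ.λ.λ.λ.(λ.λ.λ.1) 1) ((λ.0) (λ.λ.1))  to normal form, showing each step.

  start: (λ.λ.λ.λ.(λ.λ.λ.1) 1) ((λ.0) (λ.λ.1))
  →1  λ.λ.λ.(λ.λ.λ.1) 1
  →2  λ.λ.λ.λ.λ.1

Answer: normal form = λ.λ.λ.λ.λ.1  (in 2 steps)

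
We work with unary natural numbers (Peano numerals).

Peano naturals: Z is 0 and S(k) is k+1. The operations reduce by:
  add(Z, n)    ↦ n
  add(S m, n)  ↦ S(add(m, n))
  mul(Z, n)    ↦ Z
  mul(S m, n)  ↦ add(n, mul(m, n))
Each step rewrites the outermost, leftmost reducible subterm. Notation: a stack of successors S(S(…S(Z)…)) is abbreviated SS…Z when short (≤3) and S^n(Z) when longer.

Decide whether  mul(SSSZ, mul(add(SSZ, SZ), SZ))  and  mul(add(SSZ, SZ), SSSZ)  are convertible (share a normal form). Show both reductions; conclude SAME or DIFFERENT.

Answer: SAME — A ⇓ S^9(Z), B ⇓ S^9(Z)

Working:
Term A:
  start: mul(SSSZ, mul(add(SSZ, SZ), SZ))
  step 1: add(mul(add(SSZ, SZ), SZ), mul(SSZ, mul(add(SSZ, SZ), SZ)))
  step 2: add(mul(S(add(SZ, SZ)), SZ), mul(SSZ, mul(add(SSZ, SZ), SZ)))
  step 3: add(add(SZ, mul(add(SZ, SZ), SZ)), mul(SSZ, mul(add(SSZ, SZ), SZ)))
  step 4: add(S(add(Z, mul(add(SZ, SZ), SZ))), mul(SSZ, mul(add(SSZ, SZ), SZ)))
  step 5: S(add(add(Z, mul(add(SZ, SZ), SZ)), mul(SSZ, mul(add(SSZ, SZ), SZ))))
  step 6: S(add(mul(add(SZ, SZ), SZ), mul(SSZ, mul(add(SSZ, SZ), SZ))))
  step 7: S(add(mul(S(add(Z, SZ)), SZ), mul(SSZ, mul(add(SSZ, SZ), SZ))))
  step 8: S(add(add(SZ, mul(add(Z, SZ), SZ)), mul(SSZ, mul(add(SSZ, SZ), SZ))))
  step 9: S(add(S(add(Z, mul(add(Z, SZ), SZ))), mul(SSZ, mul(add(SSZ, SZ), SZ))))
  step 10: S(S(add(add(Z, mul(add(Z, SZ), SZ)), mul(SSZ, mul(add(SSZ, SZ), SZ)))))
  step 11: S(S(add(mul(add(Z, SZ), SZ), mul(SSZ, mul(add(SSZ, SZ), SZ)))))
  step 12: S(S(add(mul(SZ, SZ), mul(SSZ, mul(add(SSZ, SZ), SZ)))))
  step 13: S(S(add(add(SZ, mul(Z, SZ)), mul(SSZ, mul(add(SSZ, SZ), SZ)))))
  step 14: S(S(add(S(add(Z, mul(Z, SZ))), mul(SSZ, mul(add(SSZ, SZ), SZ)))))
  step 15: S(S(S(add(add(Z, mul(Z, SZ)), mul(SSZ, mul(add(SSZ, SZ), SZ))))))
  step 16: S(S(S(add(mul(Z, SZ), mul(SSZ, mul(add(SSZ, SZ), SZ))))))
  step 17: S(S(S(add(Z, mul(SSZ, mul(add(SSZ, SZ), SZ))))))
  step 18: S(S(S(mul(SSZ, mul(add(SSZ, SZ), SZ)))))
  step 19: S(S(S(add(mul(add(SSZ, SZ), SZ), mul(SZ, mul(add(SSZ, SZ), SZ))))))
  step 20: S(S(S(add(mul(S(add(SZ, SZ)), SZ), mul(SZ, mul(add(SSZ, SZ), SZ))))))
  step 21: S(S(S(add(add(SZ, mul(add(SZ, SZ), SZ)), mul(SZ, mul(add(SSZ, SZ), SZ))))))
  step 22: S(S(S(add(S(add(Z, mul(add(SZ, SZ), SZ))), mul(SZ, mul(add(SSZ, SZ), SZ))))))
  step 23: S(S(S(S(add(add(Z, mul(add(SZ, SZ), SZ)), mul(SZ, mul(add(SSZ, SZ), SZ)))))))
  step 24: S(S(S(S(add(mul(add(SZ, SZ), SZ), mul(SZ, mul(add(SSZ, SZ), SZ)))))))
  step 25: S(S(S(S(add(mul(S(add(Z, SZ)), SZ), mul(SZ, mul(add(SSZ, SZ), SZ)))))))
  step 26: S(S(S(S(add(add(SZ, mul(add(Z, SZ), SZ)), mul(SZ, mul(add(SSZ, SZ), SZ)))))))
  step 27: S(S(S(S(add(S(add(Z, mul(add(Z, SZ), SZ))), mul(SZ, mul(add(SSZ, SZ), SZ)))))))
  step 28: S(S(S(S(S(add(add(Z, mul(add(Z, SZ), SZ)), mul(SZ, mul(add(SSZ, SZ), SZ))))))))
  step 29: S(S(S(S(S(add(mul(add(Z, SZ), SZ), mul(SZ, mul(add(SSZ, SZ), SZ))))))))
  step 30: S(S(S(S(S(add(mul(SZ, SZ), mul(SZ, mul(add(SSZ, SZ), SZ))))))))
  step 31: S(S(S(S(S(add(add(SZ, mul(Z, SZ)), mul(SZ, mul(add(SSZ, SZ), SZ))))))))
  step 32: S(S(S(S(S(add(S(add(Z, mul(Z, SZ))), mul(SZ, mul(add(SSZ, SZ), SZ))))))))
  step 33: S(S(S(S(S(S(add(add(Z, mul(Z, SZ)), mul(SZ, mul(add(SSZ, SZ), SZ)))))))))
  step 34: S(S(S(S(S(S(add(mul(Z, SZ), mul(SZ, mul(add(SSZ, SZ), SZ)))))))))
  step 35: S(S(S(S(S(S(add(Z, mul(SZ, mul(add(SSZ, SZ), SZ)))))))))
  step 36: S(S(S(S(S(S(mul(SZ, mul(add(SSZ, SZ), SZ))))))))
  step 37: S(S(S(S(S(S(add(mul(add(SSZ, SZ), SZ), mul(Z, mul(add(SSZ, SZ), SZ)))))))))
  step 38: S(S(S(S(S(S(add(mul(S(add(SZ, SZ)), SZ), mul(Z, mul(add(SSZ, SZ), SZ)))))))))
  step 39: S(S(S(S(S(S(add(add(SZ, mul(add(SZ, SZ), SZ)), mul(Z, mul(add(SSZ, SZ), SZ)))))))))
  step 40: S(S(S(S(S(S(add(S(add(Z, mul(add(SZ, SZ), SZ))), mul(Z, mul(add(SSZ, SZ), SZ)))))))))
  step 41: S(S(S(S(S(S(S(add(add(Z, mul(add(SZ, SZ), SZ)), mul(Z, mul(add(SSZ, SZ), SZ))))))))))
  step 42: S(S(S(S(S(S(S(add(mul(add(SZ, SZ), SZ), mul(Z, mul(add(SSZ, SZ), SZ))))))))))
  step 43: S(S(S(S(S(S(S(add(mul(S(add(Z, SZ)), SZ), mul(Z, mul(add(SSZ, SZ), SZ))))))))))
  step 44: S(S(S(S(S(S(S(add(add(SZ, mul(add(Z, SZ), SZ)), mul(Z, mul(add(SSZ, SZ), SZ))))))))))
  step 45: S(S(S(S(S(S(S(add(S(add(Z, mul(add(Z, SZ), SZ))), mul(Z, mul(add(SSZ, SZ), SZ))))))))))
  step 46: S(S(S(S(S(S(S(S(add(add(Z, mul(add(Z, SZ), SZ)), mul(Z, mul(add(SSZ, SZ), SZ)))))))))))
  step 47: S(S(S(S(S(S(S(S(add(mul(add(Z, SZ), SZ), mul(Z, mul(add(SSZ, SZ), SZ)))))))))))
  step 48: S(S(S(S(S(S(S(S(add(mul(SZ, SZ), mul(Z, mul(add(SSZ, SZ), SZ)))))))))))
  step 49: S(S(S(S(S(S(S(S(add(add(SZ, mul(Z, SZ)), mul(Z, mul(add(SSZ, SZ), SZ)))))))))))
  step 50: S(S(S(S(S(S(S(S(add(S(add(Z, mul(Z, SZ))), mul(Z, mul(add(SSZ, SZ), SZ)))))))))))
  step 51: S(S(S(S(S(S(S(S(S(add(add(Z, mul(Z, SZ)), mul(Z, mul(add(SSZ, SZ), SZ))))))))))))
  step 52: S(S(S(S(S(S(S(S(S(add(mul(Z, SZ), mul(Z, mul(add(SSZ, SZ), SZ))))))))))))
  step 53: S(S(S(S(S(S(S(S(S(add(Z, mul(Z, mul(add(SSZ, SZ), SZ))))))))))))
  step 54: S(S(S(S(S(S(S(S(S(mul(Z, mul(add(SSZ, SZ), SZ)))))))))))
  step 55: S^9(Z)

Term B:
  start: mul(add(SSZ, SZ), SSSZ)
  step 1: mul(S(add(SZ, SZ)), SSSZ)
  step 2: add(SSSZ, mul(add(SZ, SZ), SSSZ))
  step 3: S(add(SSZ, mul(add(SZ, SZ), SSSZ)))
  step 4: S(S(add(SZ, mul(add(SZ, SZ), SSSZ))))
  step 5: S(S(S(add(Z, mul(add(SZ, SZ), SSSZ)))))
  step 6: S(S(S(mul(add(SZ, SZ), SSSZ))))
  step 7: S(S(S(mul(S(add(Z, SZ)), SSSZ))))
  step 8: S(S(S(add(SSSZ, mul(add(Z, SZ), SSSZ)))))
  step 9: S(S(S(S(add(SSZ, mul(add(Z, SZ), SSSZ))))))
  step 10: S(S(S(S(S(add(SZ, mul(add(Z, SZ), SSSZ)))))))
  step 11: S(S(S(S(S(S(add(Z, mul(add(Z, SZ), SSSZ))))))))
  step 12: S(S(S(S(S(S(mul(add(Z, SZ), SSSZ)))))))
  step 13: S(S(S(S(S(S(mul(SZ, SSSZ)))))))
  step 14: S(S(S(S(S(S(add(SSSZ, mul(Z, SSSZ))))))))
  step 15: S(S(S(S(S(S(S(add(SSZ, mul(Z, SSSZ)))))))))
  step 16: S(S(S(S(S(S(S(S(add(SZ, mul(Z, SSSZ))))))))))
  step 17: S(S(S(S(S(S(S(S(S(add(Z, mul(Z, SSSZ)))))))))))
  step 18: S(S(S(S(S(S(S(S(S(mul(Z, SSSZ))))))))))
  step 19: S^9(Z)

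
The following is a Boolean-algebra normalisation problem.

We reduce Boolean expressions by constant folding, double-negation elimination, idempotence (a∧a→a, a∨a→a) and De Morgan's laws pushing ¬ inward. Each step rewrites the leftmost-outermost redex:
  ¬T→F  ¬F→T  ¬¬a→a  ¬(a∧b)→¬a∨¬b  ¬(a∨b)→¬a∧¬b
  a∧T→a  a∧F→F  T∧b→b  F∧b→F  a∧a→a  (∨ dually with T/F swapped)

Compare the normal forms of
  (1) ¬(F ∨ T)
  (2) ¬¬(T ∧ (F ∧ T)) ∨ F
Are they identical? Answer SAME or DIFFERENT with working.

Answer: SAME — A ⇓ F, B ⇓ F

Working:
Term A:
  start: ¬(F ∨ T)
  →1  ¬F ∧ ¬T
  →2  T ∧ ¬T
  →3  ¬T
  →4  F

Term B:
  start: ¬¬(T ∧ (F ∧ T)) ∨ F
  →1  ¬¬(T ∧ (F ∧ T))
  →2  T ∧ (F ∧ T)
  →3  F ∧ T
  →4  F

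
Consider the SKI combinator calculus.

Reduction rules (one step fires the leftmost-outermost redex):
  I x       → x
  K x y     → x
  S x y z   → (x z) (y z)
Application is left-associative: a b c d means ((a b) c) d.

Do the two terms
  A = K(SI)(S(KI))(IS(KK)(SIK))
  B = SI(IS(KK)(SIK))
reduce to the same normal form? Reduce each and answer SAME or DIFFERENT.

Answer: SAME — A ⇓ SI(S(KK)(SIK)), B ⇓ SI(S(KK)(SIK))

Reduction:
Term A:
  start: K(SI)(S(KI))(IS(KK)(SIK))
  step 1: SI(IS(KK)(SIK))
  step 2: SI(S(KK)(SIK))

Term B:
  start: SI(IS(KK)(SIK))
  step 1: SI(S(KK)(SIK))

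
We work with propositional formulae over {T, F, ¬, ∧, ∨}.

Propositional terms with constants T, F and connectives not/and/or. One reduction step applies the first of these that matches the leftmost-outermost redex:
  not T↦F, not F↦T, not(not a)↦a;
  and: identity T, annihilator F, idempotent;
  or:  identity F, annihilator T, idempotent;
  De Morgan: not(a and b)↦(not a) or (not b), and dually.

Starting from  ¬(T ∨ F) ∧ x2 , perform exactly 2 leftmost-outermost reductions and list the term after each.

Answer: after 2 steps: (F ∧ ¬F) ∧ x2

Derivation:
  start: ¬(T ∨ F) ∧ x2
  →1  (¬T ∧ ¬F) ∧ x2
  →2  (F ∧ ¬F) ∧ x2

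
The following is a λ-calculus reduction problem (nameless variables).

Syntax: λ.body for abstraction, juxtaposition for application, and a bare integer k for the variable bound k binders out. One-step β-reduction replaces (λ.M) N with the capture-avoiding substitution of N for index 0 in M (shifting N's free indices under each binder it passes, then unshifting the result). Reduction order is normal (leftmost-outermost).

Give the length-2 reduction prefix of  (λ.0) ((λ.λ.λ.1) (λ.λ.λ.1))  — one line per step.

  start: (λ.0) ((λ.λ.λ.1) (λ.λ.λ.1))
  →1  (λ.λ.λ.1) (λ.λ.λ.1)
  →2  λ.λ.1

Answer: after 2 steps: λ.λ.1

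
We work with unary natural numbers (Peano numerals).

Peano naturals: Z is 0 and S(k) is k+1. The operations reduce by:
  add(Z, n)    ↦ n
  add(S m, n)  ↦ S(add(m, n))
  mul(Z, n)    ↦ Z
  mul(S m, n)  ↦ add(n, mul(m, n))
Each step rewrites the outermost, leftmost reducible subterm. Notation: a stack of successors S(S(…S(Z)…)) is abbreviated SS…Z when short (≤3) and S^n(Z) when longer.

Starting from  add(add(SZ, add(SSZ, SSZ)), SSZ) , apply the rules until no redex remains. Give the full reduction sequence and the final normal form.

Answer: normal form = S^7(Z)  (in 11 steps)

Reduction:
  start: add(add(SZ, add(SSZ, SSZ)), SSZ)
  →1  add(S(add(Z, add(SSZ, SSZ))), SSZ)
  →2  S(add(add(Z, add(SSZ, SSZ)), SSZ))
  →3  S(add(add(SSZ, SSZ), SSZ))
  →4  S(add(S(add(SZ, SSZ)), SSZ))
  →5  S(S(add(add(SZ, SSZ), SSZ)))
  →6  S(S(add(S(add(Z, SSZ)), SSZ)))
  →7  S(S(S(add(add(Z, SSZ), SSZ))))
  →8  S(S(S(add(SSZ, SSZ))))
  →9  S(S(S(S(add(SZ, SSZ)))))
  →10  S(S(S(S(S(add(Z, SSZ))))))
  →11  S^7(Z)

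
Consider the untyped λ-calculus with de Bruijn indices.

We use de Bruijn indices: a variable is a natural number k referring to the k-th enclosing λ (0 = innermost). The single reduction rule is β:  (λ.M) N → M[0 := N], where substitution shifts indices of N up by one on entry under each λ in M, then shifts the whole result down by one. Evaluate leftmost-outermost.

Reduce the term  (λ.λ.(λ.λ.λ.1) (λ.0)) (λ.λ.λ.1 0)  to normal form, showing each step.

Answer: normal form = λ.λ.λ.1  (in 2 steps)

Reduction:
  start: (λ.λ.(λ.λ.λ.1) (λ.0)) (λ.λ.λ.1 0)
  →1  λ.(λ.λ.λ.1) (λ.0)
  →2  λ.λ.λ.1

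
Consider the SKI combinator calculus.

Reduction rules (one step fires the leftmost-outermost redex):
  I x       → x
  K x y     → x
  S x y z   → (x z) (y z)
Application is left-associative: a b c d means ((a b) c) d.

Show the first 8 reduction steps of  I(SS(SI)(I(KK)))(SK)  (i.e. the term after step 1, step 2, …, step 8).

  start: I(SS(SI)(I(KK)))(SK)
  →1  SS(SI)(I(KK))(SK)
  →2  S(I(KK))(SI(I(KK)))(SK)
  →3  I(KK)(SK)(SI(I(KK))(SK))
  →4  KK(SK)(SI(I(KK))(SK))
  →5  K(SI(I(KK))(SK))
  →6  K(I(SK)(I(KK)(SK)))
  →7  K(SK(I(KK)(SK)))
  →8  K(SK(KK(SK)))

Answer: after 8 steps: K(SK(KK(SK)))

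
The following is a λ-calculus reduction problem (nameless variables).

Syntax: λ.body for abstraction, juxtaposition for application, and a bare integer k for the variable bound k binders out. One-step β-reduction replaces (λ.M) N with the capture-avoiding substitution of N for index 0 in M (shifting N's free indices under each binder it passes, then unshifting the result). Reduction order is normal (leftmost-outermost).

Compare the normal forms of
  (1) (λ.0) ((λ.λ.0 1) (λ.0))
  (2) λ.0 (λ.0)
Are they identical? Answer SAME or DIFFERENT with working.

Term A:
  start: (λ.0) ((λ.λ.0 1) (λ.0))
  →1  (λ.λ.0 1) (λ.0)
  →2  λ.0 (λ.0)

Term B:
  start: λ.0 (λ.0)

Answer: SAME — A ⇓ λ.0 (λ.0), B ⇓ λ.0 (λ.0)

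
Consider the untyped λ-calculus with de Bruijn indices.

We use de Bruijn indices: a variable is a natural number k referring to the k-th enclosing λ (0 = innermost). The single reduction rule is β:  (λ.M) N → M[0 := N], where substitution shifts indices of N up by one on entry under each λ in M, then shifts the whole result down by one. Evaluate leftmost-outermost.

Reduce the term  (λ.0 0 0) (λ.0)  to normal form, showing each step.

Answer: normal form = λ.0  (in 3 steps)

Reduction:
  start: (λ.0 0 0) (λ.0)
  →1  (λ.0) (λ.0) (λ.0)
  →2  (λ.0) (λ.0)
  →3  λ.0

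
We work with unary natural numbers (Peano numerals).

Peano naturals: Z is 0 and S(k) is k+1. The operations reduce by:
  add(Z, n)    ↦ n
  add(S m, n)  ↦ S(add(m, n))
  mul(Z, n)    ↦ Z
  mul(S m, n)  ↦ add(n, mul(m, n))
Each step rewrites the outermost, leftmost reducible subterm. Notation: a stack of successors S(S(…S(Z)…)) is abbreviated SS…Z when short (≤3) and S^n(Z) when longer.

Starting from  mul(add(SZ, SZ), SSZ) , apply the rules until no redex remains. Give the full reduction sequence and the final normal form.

Answer: normal form = S^4(Z)  (in 11 steps)

Working:
  start: mul(add(SZ, SZ), SSZ)
  →1  mul(S(add(Z, SZ)), SSZ)
  →2  add(SSZ, mul(add(Z, SZ), SSZ))
  →3  S(add(SZ, mul(add(Z, SZ), SSZ)))
  →4  S(S(add(Z, mul(add(Z, SZ), SSZ))))
  →5  S(S(mul(add(Z, SZ), SSZ)))
  →6  S(S(mul(SZ, SSZ)))
  →7  S(S(add(SSZ, mul(Z, SSZ))))
  →8  S(S(S(add(SZ, mul(Z, SSZ)))))
  →9  S(S(S(S(add(Z, mul(Z, SSZ))))))
  →10  S(S(S(S(mul(Z, SSZ)))))
  →11  S^4(Z)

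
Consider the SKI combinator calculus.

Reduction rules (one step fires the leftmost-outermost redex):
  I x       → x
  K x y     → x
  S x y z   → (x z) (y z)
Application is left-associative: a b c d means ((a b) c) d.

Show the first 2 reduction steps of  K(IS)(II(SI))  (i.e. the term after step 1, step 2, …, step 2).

  start: K(IS)(II(SI))
  [1] IS
  [2] S

Answer: after 2 steps: S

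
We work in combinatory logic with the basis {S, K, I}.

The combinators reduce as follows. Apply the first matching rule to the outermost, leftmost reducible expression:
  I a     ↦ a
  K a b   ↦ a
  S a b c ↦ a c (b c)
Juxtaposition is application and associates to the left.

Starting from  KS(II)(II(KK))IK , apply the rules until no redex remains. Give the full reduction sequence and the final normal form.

  start: KS(II)(II(KK))IK
  step 1: S(II(KK))IK
  step 2: II(KK)K(IK)
  step 3: I(KK)K(IK)
  step 4: KKK(IK)
  step 5: K(IK)
  step 6: KK

Answer: normal form = KK  (in 6 steps)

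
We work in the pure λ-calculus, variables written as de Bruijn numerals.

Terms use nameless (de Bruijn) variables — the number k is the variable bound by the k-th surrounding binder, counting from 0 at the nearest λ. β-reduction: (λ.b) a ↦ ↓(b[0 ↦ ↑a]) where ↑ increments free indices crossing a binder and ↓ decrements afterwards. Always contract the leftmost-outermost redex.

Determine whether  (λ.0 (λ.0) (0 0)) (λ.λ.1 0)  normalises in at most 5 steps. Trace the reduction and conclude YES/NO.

  start: (λ.0 (λ.0) (0 0)) (λ.λ.1 0)
  [1] (λ.λ.1 0) (λ.0) ((λ.λ.1 0) (λ.λ.1 0))
  [2] (λ.(λ.0) 0) ((λ.λ.1 0) (λ.λ.1 0))
  [3] (λ.0) ((λ.λ.1 0) (λ.λ.1 0))
  [4] (λ.λ.1 0) (λ.λ.1 0)
  [5] λ.(λ.λ.1 0) 0

Answer: NO — after 5 steps the term is λ.(λ.λ.1 0) 0, not yet normal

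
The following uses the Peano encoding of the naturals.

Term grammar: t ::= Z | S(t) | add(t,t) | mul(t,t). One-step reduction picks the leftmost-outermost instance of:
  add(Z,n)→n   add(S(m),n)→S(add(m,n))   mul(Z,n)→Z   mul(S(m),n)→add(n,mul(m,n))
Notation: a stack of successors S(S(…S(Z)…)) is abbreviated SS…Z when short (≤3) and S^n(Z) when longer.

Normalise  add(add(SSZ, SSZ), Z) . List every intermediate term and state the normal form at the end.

  start: add(add(SSZ, SSZ), Z)
  [1] add(S(add(SZ, SSZ)), Z)
  [2] S(add(add(SZ, SSZ), Z))
  [3] S(add(S(add(Z, SSZ)), Z))
  [4] S(S(add(add(Z, SSZ), Z)))
  [5] S(S(add(SSZ, Z)))
  [6] S(S(S(add(SZ, Z))))
  [7] S(S(S(S(add(Z, Z)))))
  [8] S^4(Z)

Answer: normal form = S^4(Z)  (in 8 steps)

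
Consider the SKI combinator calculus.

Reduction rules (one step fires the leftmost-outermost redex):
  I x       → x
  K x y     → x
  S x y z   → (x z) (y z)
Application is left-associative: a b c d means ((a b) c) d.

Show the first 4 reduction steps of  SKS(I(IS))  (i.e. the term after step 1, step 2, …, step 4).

  start: SKS(I(IS))
  →1  K(I(IS))(S(I(IS)))
  →2  I(IS)
  →3  IS
  →4  S

Answer: after 4 steps: S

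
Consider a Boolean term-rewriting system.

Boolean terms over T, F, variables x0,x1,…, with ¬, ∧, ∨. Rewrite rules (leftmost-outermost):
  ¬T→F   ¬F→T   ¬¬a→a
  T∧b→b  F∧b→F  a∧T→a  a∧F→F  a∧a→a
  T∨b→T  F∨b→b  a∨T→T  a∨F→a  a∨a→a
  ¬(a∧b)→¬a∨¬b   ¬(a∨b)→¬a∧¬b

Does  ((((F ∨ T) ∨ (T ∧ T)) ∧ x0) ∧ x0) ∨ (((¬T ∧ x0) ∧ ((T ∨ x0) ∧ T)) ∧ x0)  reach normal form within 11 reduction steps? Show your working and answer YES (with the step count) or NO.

  start: ((((F ∨ T) ∨ (T ∧ T)) ∧ x0) ∧ x0) ∨ (((¬T ∧ x0) ∧ ((T ∨ x0) ∧ T)) ∧ x0)
  →1  (((T ∨ (T ∧ T)) ∧ x0) ∧ x0) ∨ (((¬T ∧ x0) ∧ ((T ∨ x0) ∧ T)) ∧ x0)
  →2  ((T ∧ x0) ∧ x0) ∨ (((¬T ∧ x0) ∧ ((T ∨ x0) ∧ T)) ∧ x0)
  →3  (x0 ∧ x0) ∨ (((¬T ∧ x0) ∧ ((T ∨ x0) ∧ T)) ∧ x0)
  →4  x0 ∨ (((¬T ∧ x0) ∧ ((T ∨ x0) ∧ T)) ∧ x0)
  →5  x0 ∨ (((F ∧ x0) ∧ ((T ∨ x0) ∧ T)) ∧ x0)
  →6  x0 ∨ ((F ∧ ((T ∨ x0) ∧ T)) ∧ x0)
  →7  x0 ∨ (F ∧ x0)
  →8  x0 ∨ F
  →9  x0

Answer: YES — reaches normal form x0 in 9 ≤ 11 steps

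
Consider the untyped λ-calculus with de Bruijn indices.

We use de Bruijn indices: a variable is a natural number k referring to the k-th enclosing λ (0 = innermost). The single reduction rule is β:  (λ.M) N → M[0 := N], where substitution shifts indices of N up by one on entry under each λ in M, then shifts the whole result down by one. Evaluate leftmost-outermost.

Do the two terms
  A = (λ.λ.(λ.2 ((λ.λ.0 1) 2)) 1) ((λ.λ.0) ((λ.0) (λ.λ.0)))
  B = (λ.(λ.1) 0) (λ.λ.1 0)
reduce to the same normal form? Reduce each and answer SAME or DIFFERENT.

Term A:
  start: (λ.λ.(λ.2 ((λ.λ.0 1) 2)) 1) ((λ.λ.0) ((λ.0) (λ.λ.0)))
  step 1: λ.(λ.(λ.λ.0) ((λ.0) (λ.λ.0)) ((λ.λ.0 1) ((λ.λ.0) ((λ.0) (λ.λ.0))))) ((λ.λ.0) ((λ.0) (λ.λ.0)))
  step 2: λ.(λ.λ.0) ((λ.0) (λ.λ.0)) ((λ.λ.0 1) ((λ.λ.0) ((λ.0) (λ.λ.0))))
  step 3: λ.(λ.0) ((λ.λ.0 1) ((λ.λ.0) ((λ.0) (λ.λ.0))))
  step 4: λ.(λ.λ.0 1) ((λ.λ.0) ((λ.0) (λ.λ.0)))
  step 5: λ.λ.0 ((λ.λ.0) ((λ.0) (λ.λ.0)))
  step 6: λ.λ.0 (λ.0)

Term B:
  start: (λ.(λ.1) 0) (λ.λ.1 0)
  step 1: (λ.λ.λ.1 0) (λ.λ.1 0)
  step 2: λ.λ.1 0

Answer: DIFFERENT — A ⇓ λ.λ.0 (λ.0), B ⇓ λ.λ.1 0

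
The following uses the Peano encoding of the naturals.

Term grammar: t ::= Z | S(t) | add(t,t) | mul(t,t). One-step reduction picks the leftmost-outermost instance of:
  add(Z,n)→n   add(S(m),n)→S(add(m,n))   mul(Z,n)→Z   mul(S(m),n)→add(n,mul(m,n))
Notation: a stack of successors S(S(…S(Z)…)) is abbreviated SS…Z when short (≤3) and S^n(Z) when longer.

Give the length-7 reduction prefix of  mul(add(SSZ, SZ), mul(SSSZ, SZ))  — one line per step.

Answer: after 7 steps: S(add(add(SZ, mul(SZ, SZ)), mul(add(SZ, SZ), mul(SSSZ, SZ))))

Reduction:
  start: mul(add(SSZ, SZ), mul(SSSZ, SZ))
  →1  mul(S(add(SZ, SZ)), mul(SSSZ, SZ))
  →2  add(mul(SSSZ, SZ), mul(add(SZ, SZ), mul(SSSZ, SZ)))
  →3  add(add(SZ, mul(SSZ, SZ)), mul(add(SZ, SZ), mul(SSSZ, SZ)))
  →4  add(S(add(Z, mul(SSZ, SZ))), mul(add(SZ, SZ), mul(SSSZ, SZ)))
  →5  S(add(add(Z, mul(SSZ, SZ)), mul(add(SZ, SZ), mul(SSSZ, SZ))))
  →6  S(add(mul(SSZ, SZ), mul(add(SZ, SZ), mul(SSSZ, SZ))))
  →7  S(add(add(SZ, mul(SZ, SZ)), mul(add(SZ, SZ), mul(SSSZ, SZ))))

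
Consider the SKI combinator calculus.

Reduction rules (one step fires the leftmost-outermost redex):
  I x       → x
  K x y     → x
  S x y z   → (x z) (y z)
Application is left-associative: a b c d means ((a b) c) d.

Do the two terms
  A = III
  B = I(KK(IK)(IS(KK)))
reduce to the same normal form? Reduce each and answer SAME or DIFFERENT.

Answer: DIFFERENT — A ⇓ I, B ⇓ K(S(KK))

Working:
Term A:
  start: III
  →1  II
  →2  I

Term B:
  start: I(KK(IK)(IS(KK)))
  →1  KK(IK)(IS(KK))
  →2  K(IS(KK))
  →3  K(S(KK))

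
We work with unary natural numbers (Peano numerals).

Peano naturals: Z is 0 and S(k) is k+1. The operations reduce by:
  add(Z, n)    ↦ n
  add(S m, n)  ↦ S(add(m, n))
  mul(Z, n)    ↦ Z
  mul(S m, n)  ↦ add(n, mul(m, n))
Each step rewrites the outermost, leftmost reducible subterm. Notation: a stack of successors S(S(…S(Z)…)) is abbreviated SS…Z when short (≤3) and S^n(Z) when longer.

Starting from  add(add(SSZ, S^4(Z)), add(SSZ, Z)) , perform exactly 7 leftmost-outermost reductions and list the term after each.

  start: add(add(SSZ, S^4(Z)), add(SSZ, Z))
  [1] add(S(add(SZ, S^4(Z))), add(SSZ, Z))
  [2] S(add(add(SZ, S^4(Z)), add(SSZ, Z)))
  [3] S(add(S(add(Z, S^4(Z))), add(SSZ, Z)))
  [4] S(S(add(add(Z, S^4(Z)), add(SSZ, Z))))
  [5] S(S(add(S^4(Z), add(SSZ, Z))))
  [6] S(S(S(add(SSSZ, add(SSZ, Z)))))
  [7] S(S(S(S(add(SSZ, add(SSZ, Z))))))

Answer: after 7 steps: S(S(S(S(add(SSZ, add(SSZ, Z))))))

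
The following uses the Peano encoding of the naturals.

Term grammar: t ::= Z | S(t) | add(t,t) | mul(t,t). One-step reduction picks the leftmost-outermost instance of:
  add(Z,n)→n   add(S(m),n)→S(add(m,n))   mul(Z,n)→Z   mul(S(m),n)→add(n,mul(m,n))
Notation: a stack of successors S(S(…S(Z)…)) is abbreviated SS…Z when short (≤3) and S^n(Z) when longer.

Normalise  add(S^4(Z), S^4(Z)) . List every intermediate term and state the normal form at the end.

  start: add(S^4(Z), S^4(Z))
  →1  S(add(SSSZ, S^4(Z)))
  →2  S(S(add(SSZ, S^4(Z))))
  →3  S(S(S(add(SZ, S^4(Z)))))
  →4  S(S(S(S(add(Z, S^4(Z))))))
  →5  S^8(Z)

Answer: normal form = S^8(Z)  (in 5 steps)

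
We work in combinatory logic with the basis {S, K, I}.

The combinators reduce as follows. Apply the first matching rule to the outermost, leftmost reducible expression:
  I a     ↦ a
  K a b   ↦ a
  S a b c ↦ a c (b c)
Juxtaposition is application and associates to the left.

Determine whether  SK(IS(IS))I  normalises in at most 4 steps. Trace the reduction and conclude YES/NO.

Answer: YES — reaches normal form I in 2 ≤ 4 steps

Working:
  start: SK(IS(IS))I
  [1] KI(IS(IS)I)
  [2] I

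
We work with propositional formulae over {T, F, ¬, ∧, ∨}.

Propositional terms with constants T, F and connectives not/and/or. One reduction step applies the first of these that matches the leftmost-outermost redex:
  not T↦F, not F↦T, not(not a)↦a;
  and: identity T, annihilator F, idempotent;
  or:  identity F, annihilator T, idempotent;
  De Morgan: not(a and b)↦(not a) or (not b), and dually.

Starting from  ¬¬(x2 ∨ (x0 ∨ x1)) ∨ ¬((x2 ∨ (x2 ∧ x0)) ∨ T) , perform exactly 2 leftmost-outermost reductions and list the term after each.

Answer: after 2 steps: (x2 ∨ (x0 ∨ x1)) ∨ (¬(x2 ∨ (x2 ∧ x0)) ∧ ¬T)

Derivation:
  start: ¬¬(x2 ∨ (x0 ∨ x1)) ∨ ¬((x2 ∨ (x2 ∧ x0)) ∨ T)
  →1  (x2 ∨ (x0 ∨ x1)) ∨ ¬((x2 ∨ (x2 ∧ x0)) ∨ T)
  →2  (x2 ∨ (x0 ∨ x1)) ∨ (¬(x2 ∨ (x2 ∧ x0)) ∧ ¬T)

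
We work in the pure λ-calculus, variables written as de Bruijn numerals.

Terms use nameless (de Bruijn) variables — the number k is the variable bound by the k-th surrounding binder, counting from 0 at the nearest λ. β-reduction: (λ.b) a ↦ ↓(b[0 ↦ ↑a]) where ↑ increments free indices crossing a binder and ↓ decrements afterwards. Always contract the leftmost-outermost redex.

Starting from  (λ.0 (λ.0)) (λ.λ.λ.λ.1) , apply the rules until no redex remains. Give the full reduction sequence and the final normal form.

  start: (λ.0 (λ.0)) (λ.λ.λ.λ.1)
  [1] (λ.λ.λ.λ.1) (λ.0)
  [2] λ.λ.λ.1

Answer: normal form = λ.λ.λ.1  (in 2 steps)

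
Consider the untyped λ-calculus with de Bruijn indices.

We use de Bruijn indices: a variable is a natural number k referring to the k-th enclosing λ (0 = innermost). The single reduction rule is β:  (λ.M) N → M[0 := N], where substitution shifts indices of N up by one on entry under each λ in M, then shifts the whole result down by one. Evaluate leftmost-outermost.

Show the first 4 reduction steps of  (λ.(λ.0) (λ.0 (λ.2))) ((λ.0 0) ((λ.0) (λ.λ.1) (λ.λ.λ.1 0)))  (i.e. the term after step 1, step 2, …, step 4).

Answer: after 4 steps: λ.0 (λ.(λ.λ.1) (λ.λ.λ.1 0) ((λ.0) (λ.λ.1) (λ.λ.λ.1 0)))

Derivation:
  start: (λ.(λ.0) (λ.0 (λ.2))) ((λ.0 0) ((λ.0) (λ.λ.1) (λ.λ.λ.1 0)))
  step 1: (λ.0) (λ.0 (λ.(λ.0 0) ((λ.0) (λ.λ.1) (λ.λ.λ.1 0))))
  step 2: λ.0 (λ.(λ.0 0) ((λ.0) (λ.λ.1) (λ.λ.λ.1 0)))
  step 3: λ.0 (λ.(λ.0) (λ.λ.1) (λ.λ.λ.1 0) ((λ.0) (λ.λ.1) (λ.λ.λ.1 0)))
  step 4: λ.0 (λ.(λ.λ.1) (λ.λ.λ.1 0) ((λ.0) (λ.λ.1) (λ.λ.λ.1 0)))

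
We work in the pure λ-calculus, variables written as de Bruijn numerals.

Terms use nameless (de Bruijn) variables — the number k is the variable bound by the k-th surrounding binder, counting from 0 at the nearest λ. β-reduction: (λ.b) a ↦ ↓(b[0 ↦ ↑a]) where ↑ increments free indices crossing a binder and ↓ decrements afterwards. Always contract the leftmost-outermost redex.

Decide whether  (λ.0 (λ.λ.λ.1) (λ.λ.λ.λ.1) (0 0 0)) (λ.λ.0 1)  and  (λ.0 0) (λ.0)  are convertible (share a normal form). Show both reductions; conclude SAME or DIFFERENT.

Answer: DIFFERENT — A ⇓ λ.λ.1, B ⇓ λ.0

Derivation:
Term A:
  start: (λ.0 (λ.λ.λ.1) (λ.λ.λ.λ.1) (0 0 0)) (λ.λ.0 1)
  →1  (λ.λ.0 1) (λ.λ.λ.1) (λ.λ.λ.λ.1) ((λ.λ.0 1) (λ.λ.0 1) (λ.λ.0 1))
  →2  (λ.0 (λ.λ.λ.1)) (λ.λ.λ.λ.1) ((λ.λ.0 1) (λ.λ.0 1) (λ.λ.0 1))
  →3  (λ.λ.λ.λ.1) (λ.λ.λ.1) ((λ.λ.0 1) (λ.λ.0 1) (λ.λ.0 1))
  →4  (λ.λ.λ.1) ((λ.λ.0 1) (λ.λ.0 1) (λ.λ.0 1))
  →5  λ.λ.1

Term B:
  start: (λ.0 0) (λ.0)
  →1  (λ.0) (λ.0)
  →2  λ.0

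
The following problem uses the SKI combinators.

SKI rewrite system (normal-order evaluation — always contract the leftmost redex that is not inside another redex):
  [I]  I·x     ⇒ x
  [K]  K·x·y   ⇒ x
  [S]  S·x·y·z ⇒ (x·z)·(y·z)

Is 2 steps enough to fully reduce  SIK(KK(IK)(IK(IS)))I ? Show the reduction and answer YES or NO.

Answer: NO — after 2 steps the term is KK(IK)(IK(IS))(K(KK(IK)(IK(IS))))I, not yet normal

Working:
  start: SIK(KK(IK)(IK(IS)))I
  step 1: I(KK(IK)(IK(IS)))(K(KK(IK)(IK(IS))))I
  step 2: KK(IK)(IK(IS))(K(KK(IK)(IK(IS))))I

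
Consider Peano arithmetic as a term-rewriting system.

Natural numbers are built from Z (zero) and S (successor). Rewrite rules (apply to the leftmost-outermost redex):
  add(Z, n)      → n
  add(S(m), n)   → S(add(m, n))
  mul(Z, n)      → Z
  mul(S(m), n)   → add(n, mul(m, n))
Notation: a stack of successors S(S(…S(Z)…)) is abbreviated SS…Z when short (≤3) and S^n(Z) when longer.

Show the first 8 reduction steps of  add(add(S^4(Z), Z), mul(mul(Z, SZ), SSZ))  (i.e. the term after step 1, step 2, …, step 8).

  start: add(add(S^4(Z), Z), mul(mul(Z, SZ), SSZ))
  [1] add(S(add(SSSZ, Z)), mul(mul(Z, SZ), SSZ))
  [2] S(add(add(SSSZ, Z), mul(mul(Z, SZ), SSZ)))
  [3] S(add(S(add(SSZ, Z)), mul(mul(Z, SZ), SSZ)))
  [4] S(S(add(add(SSZ, Z), mul(mul(Z, SZ), SSZ))))
  [5] S(S(add(S(add(SZ, Z)), mul(mul(Z, SZ), SSZ))))
  [6] S(S(S(add(add(SZ, Z), mul(mul(Z, SZ), SSZ)))))
  [7] S(S(S(add(S(add(Z, Z)), mul(mul(Z, SZ), SSZ)))))
  [8] S(S(S(S(add(add(Z, Z), mul(mul(Z, SZ), SSZ))))))

Answer: after 8 steps: S(S(S(S(add(add(Z, Z), mul(mul(Z, SZ), SSZ))))))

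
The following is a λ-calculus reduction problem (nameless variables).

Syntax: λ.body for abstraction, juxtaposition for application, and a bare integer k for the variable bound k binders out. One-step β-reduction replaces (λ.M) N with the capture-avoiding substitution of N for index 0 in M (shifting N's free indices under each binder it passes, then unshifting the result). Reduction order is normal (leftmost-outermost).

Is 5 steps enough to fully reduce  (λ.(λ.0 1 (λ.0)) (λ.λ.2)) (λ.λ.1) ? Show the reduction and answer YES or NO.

Answer: YES — reaches normal form λ.λ.1 in 4 ≤ 5 steps

Reduction:
  start: (λ.(λ.0 1 (λ.0)) (λ.λ.2)) (λ.λ.1)
  →1  (λ.0 (λ.λ.1) (λ.0)) (λ.λ.λ.λ.1)
  →2  (λ.λ.λ.λ.1) (λ.λ.1) (λ.0)
  →3  (λ.λ.λ.1) (λ.0)
  →4  λ.λ.1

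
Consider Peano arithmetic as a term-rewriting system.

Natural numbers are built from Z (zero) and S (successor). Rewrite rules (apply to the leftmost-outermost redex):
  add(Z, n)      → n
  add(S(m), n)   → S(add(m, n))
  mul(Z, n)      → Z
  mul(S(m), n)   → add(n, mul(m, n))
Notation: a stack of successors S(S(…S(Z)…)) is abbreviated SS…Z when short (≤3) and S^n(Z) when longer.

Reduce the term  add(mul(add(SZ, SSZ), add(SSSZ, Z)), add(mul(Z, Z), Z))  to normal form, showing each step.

Answer: normal form = S^9(Z)  (in 42 steps)

Reduction:
  start: add(mul(add(SZ, SSZ), add(SSSZ, Z)), add(mul(Z, Z), Z))
  →1  add(mul(S(add(Z, SSZ)), add(SSSZ, Z)), add(mul(Z, Z), Z))
  →2  add(add(add(SSSZ, Z), mul(add(Z, SSZ), add(SSSZ, Z))), add(mul(Z, Z), Z))
  →3  add(add(S(add(SSZ, Z)), mul(add(Z, SSZ), add(SSSZ, Z))), add(mul(Z, Z), Z))
  →4  add(S(add(add(SSZ, Z), mul(add(Z, SSZ), add(SSSZ, Z)))), add(mul(Z, Z), Z))
  →5  S(add(add(add(SSZ, Z), mul(add(Z, SSZ), add(SSSZ, Z))), add(mul(Z, Z), Z)))
  →6  S(add(add(S(add(SZ, Z)), mul(add(Z, SSZ), add(SSSZ, Z))), add(mul(Z, Z), Z)))
  →7  S(add(S(add(add(SZ, Z), mul(add(Z, SSZ), add(SSSZ, Z)))), add(mul(Z, Z), Z)))
  →8  S(S(add(add(add(SZ, Z), mul(add(Z, SSZ), add(SSSZ, Z))), add(mul(Z, Z), Z))))
  →9  S(S(add(add(S(add(Z, Z)), mul(add(Z, SSZ), add(SSSZ, Z))), add(mul(Z, Z), Z))))
  →10  S(S(add(S(add(add(Z, Z), mul(add(Z, SSZ), add(SSSZ, Z)))), add(mul(Z, Z), Z))))
  →11  S(S(S(add(add(add(Z, Z), mul(add(Z, SSZ), add(SSSZ, Z))), add(mul(Z, Z), Z)))))
  →12  S(S(S(add(add(Z, mul(add(Z, SSZ), add(SSSZ, Z))), add(mul(Z, Z), Z)))))
  →13  S(S(S(add(mul(add(Z, SSZ), add(SSSZ, Z)), add(mul(Z, Z), Z)))))
  →14  S(S(S(add(mul(SSZ, add(SSSZ, Z)), add(mul(Z, Z), Z)))))
  →15  S(S(S(add(add(add(SSSZ, Z), mul(SZ, add(SSSZ, Z))), add(mul(Z, Z), Z)))))
  →16  S(S(S(add(add(S(add(SSZ, Z)), mul(SZ, add(SSSZ, Z))), add(mul(Z, Z), Z)))))
  →17  S(S(S(add(S(add(add(SSZ, Z), mul(SZ, add(SSSZ, Z)))), add(mul(Z, Z), Z)))))
  →18  S(S(S(S(add(add(add(SSZ, Z), mul(SZ, add(SSSZ, Z))), add(mul(Z, Z), Z))))))
  →19  S(S(S(S(add(add(S(add(SZ, Z)), mul(SZ, add(SSSZ, Z))), add(mul(Z, Z), Z))))))
  →20  S(S(S(S(add(S(add(add(SZ, Z), mul(SZ, add(SSSZ, Z)))), add(mul(Z, Z), Z))))))
  →21  S(S(S(S(S(add(add(add(SZ, Z), mul(SZ, add(SSSZ, Z))), add(mul(Z, Z), Z)))))))
  →22  S(S(S(S(S(add(add(S(add(Z, Z)), mul(SZ, add(SSSZ, Z))), add(mul(Z, Z), Z)))))))
  →23  S(S(S(S(S(add(S(add(add(Z, Z), mul(SZ, add(SSSZ, Z)))), add(mul(Z, Z), Z)))))))
  →24  S(S(S(S(S(S(add(add(add(Z, Z), mul(SZ, add(SSSZ, Z))), add(mul(Z, Z), Z))))))))
  →25  S(S(S(S(S(S(add(add(Z, mul(SZ, add(SSSZ, Z))), add(mul(Z, Z), Z))))))))
  →26  S(S(S(S(S(S(add(mul(SZ, add(SSSZ, Z)), add(mul(Z, Z), Z))))))))
  →27  S(S(S(S(S(S(add(add(add(SSSZ, Z), mul(Z, add(SSSZ, Z))), add(mul(Z, Z), Z))))))))
  →28  S(S(S(S(S(S(add(add(S(add(SSZ, Z)), mul(Z, add(SSSZ, Z))), add(mul(Z, Z), Z))))))))
  →29  S(S(S(S(S(S(add(S(add(add(SSZ, Z), mul(Z, add(SSSZ, Z)))), add(mul(Z, Z), Z))))))))
  →30  S(S(S(S(S(S(S(add(add(add(SSZ, Z), mul(Z, add(SSSZ, Z))), add(mul(Z, Z), Z)))))))))
  →31  S(S(S(S(S(S(S(add(add(S(add(SZ, Z)), mul(Z, add(SSSZ, Z))), add(mul(Z, Z), Z)))))))))
  →32  S(S(S(S(S(S(S(add(S(add(add(SZ, Z), mul(Z, add(SSSZ, Z)))), add(mul(Z, Z), Z)))))))))
  →33  S(S(S(S(S(S(S(S(add(add(add(SZ, Z), mul(Z, add(SSSZ, Z))), add(mul(Z, Z), Z))))))))))
  →34  S(S(S(S(S(S(S(S(add(add(S(add(Z, Z)), mul(Z, add(SSSZ, Z))), add(mul(Z, Z), Z))))))))))
  →35  S(S(S(S(S(S(S(S(add(S(add(add(Z, Z), mul(Z, add(SSSZ, Z)))), add(mul(Z, Z), Z))))))))))
  →36  S(S(S(S(S(S(S(S(S(add(add(add(Z, Z), mul(Z, add(SSSZ, Z))), add(mul(Z, Z), Z)))))))))))
  →37  S(S(S(S(S(S(S(S(S(add(add(Z, mul(Z, add(SSSZ, Z))), add(mul(Z, Z), Z)))))))))))
  →38  S(S(S(S(S(S(S(S(S(add(mul(Z, add(SSSZ, Z)), add(mul(Z, Z), Z)))))))))))
  →39  S(S(S(S(S(S(S(S(S(add(Z, add(mul(Z, Z), Z)))))))))))
  →40  S(S(S(S(S(S(S(S(S(add(mul(Z, Z), Z))))))))))
  →41  S(S(S(S(S(S(S(S(S(add(Z, Z))))))))))
  →42  S^9(Z)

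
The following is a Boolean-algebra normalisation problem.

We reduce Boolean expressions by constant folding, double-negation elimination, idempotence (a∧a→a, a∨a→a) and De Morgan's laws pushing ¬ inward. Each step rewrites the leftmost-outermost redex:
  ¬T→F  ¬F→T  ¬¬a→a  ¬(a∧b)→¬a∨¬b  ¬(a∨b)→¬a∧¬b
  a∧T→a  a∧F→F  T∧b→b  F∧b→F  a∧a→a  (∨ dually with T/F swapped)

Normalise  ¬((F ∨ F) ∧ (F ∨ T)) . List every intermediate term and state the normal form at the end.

  start: ¬((F ∨ F) ∧ (F ∨ T))
  [1] ¬(F ∨ F) ∨ ¬(F ∨ T)
  [2] (¬F ∧ ¬F) ∨ ¬(F ∨ T)
  [3] ¬F ∨ ¬(F ∨ T)
  [4] T ∨ ¬(F ∨ T)
  [5] T

Answer: normal form = T  (in 5 steps)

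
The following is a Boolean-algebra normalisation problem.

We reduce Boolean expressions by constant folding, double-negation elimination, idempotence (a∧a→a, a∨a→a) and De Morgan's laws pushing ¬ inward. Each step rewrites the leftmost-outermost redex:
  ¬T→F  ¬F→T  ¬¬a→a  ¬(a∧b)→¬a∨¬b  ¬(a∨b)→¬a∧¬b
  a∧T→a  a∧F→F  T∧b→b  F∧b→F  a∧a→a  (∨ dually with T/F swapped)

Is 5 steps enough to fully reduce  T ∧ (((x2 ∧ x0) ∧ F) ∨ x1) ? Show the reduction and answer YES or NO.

Answer: YES — reaches normal form x1 in 3 ≤ 5 steps

Working:
  start: T ∧ (((x2 ∧ x0) ∧ F) ∨ x1)
  →1  ((x2 ∧ x0) ∧ F) ∨ x1
  →2  F ∨ x1
  →3  x1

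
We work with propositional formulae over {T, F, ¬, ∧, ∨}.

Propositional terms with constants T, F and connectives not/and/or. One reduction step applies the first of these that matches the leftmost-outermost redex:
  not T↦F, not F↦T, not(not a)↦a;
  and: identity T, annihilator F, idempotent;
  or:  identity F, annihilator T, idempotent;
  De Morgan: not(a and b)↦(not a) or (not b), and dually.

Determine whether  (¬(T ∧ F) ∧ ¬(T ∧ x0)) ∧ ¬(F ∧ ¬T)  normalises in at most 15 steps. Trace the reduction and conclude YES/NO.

Answer: YES — reaches normal form ¬x0 in 12 ≤ 15 steps

Working:
  start: (¬(T ∧ F) ∧ ¬(T ∧ x0)) ∧ ¬(F ∧ ¬T)
  step 1: ((¬T ∨ ¬F) ∧ ¬(T ∧ x0)) ∧ ¬(F ∧ ¬T)
  step 2: ((F ∨ ¬F) ∧ ¬(T ∧ x0)) ∧ ¬(F ∧ ¬T)
  step 3: (¬F ∧ ¬(T ∧ x0)) ∧ ¬(F ∧ ¬T)
  step 4: (T ∧ ¬(T ∧ x0)) ∧ ¬(F ∧ ¬T)
  step 5: ¬(T ∧ x0) ∧ ¬(F ∧ ¬T)
  step 6: (¬T ∨ ¬x0) ∧ ¬(F ∧ ¬T)
  step 7: (F ∨ ¬x0) ∧ ¬(F ∧ ¬T)
  step 8: ¬x0 ∧ ¬(F ∧ ¬T)
  step 9: ¬x0 ∧ (¬F ∨ ¬¬T)
  step 10: ¬x0 ∧ (T ∨ ¬¬T)
  step 11: ¬x0 ∧ T
  step 12: ¬x0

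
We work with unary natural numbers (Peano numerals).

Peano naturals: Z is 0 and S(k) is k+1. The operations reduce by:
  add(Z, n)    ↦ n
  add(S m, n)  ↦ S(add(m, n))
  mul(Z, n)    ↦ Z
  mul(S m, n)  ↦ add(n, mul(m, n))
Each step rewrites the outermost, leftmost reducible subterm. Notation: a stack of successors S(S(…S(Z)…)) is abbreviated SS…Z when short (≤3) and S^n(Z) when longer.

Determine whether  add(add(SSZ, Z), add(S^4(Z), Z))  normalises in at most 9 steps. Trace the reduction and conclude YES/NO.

  start: add(add(SSZ, Z), add(S^4(Z), Z))
  step 1: add(S(add(SZ, Z)), add(S^4(Z), Z))
  step 2: S(add(add(SZ, Z), add(S^4(Z), Z)))
  step 3: S(add(S(add(Z, Z)), add(S^4(Z), Z)))
  step 4: S(S(add(add(Z, Z), add(S^4(Z), Z))))
  step 5: S(S(add(Z, add(S^4(Z), Z))))
  step 6: S(S(add(S^4(Z), Z)))
  step 7: S(S(S(add(SSSZ, Z))))
  step 8: S(S(S(S(add(SSZ, Z)))))
  step 9: S(S(S(S(S(add(SZ, Z))))))

Answer: NO — after 9 steps the term is S(S(S(S(S(add(SZ, Z)))))), not yet normal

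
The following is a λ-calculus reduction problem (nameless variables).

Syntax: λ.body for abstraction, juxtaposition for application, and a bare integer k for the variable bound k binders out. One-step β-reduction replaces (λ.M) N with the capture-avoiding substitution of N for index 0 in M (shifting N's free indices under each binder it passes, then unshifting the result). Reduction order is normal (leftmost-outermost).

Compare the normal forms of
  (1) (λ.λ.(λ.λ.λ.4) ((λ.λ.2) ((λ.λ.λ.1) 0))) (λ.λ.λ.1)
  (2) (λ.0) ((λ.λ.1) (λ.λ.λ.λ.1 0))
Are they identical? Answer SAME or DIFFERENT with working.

Answer: DIFFERENT — A ⇓ λ.λ.λ.λ.λ.λ.1, B ⇓ λ.λ.λ.λ.λ.1 0

Reduction:
Term A:
  start: (λ.λ.(λ.λ.λ.4) ((λ.λ.2) ((λ.λ.λ.1) 0))) (λ.λ.λ.1)
  [1] λ.(λ.λ.λ.λ.λ.λ.1) ((λ.λ.2) ((λ.λ.λ.1) 0))
  [2] λ.λ.λ.λ.λ.λ.1

Term B:
  start: (λ.0) ((λ.λ.1) (λ.λ.λ.λ.1 0))
  [1] (λ.λ.1) (λ.λ.λ.λ.1 0)
  [2] λ.λ.λ.λ.λ.1 0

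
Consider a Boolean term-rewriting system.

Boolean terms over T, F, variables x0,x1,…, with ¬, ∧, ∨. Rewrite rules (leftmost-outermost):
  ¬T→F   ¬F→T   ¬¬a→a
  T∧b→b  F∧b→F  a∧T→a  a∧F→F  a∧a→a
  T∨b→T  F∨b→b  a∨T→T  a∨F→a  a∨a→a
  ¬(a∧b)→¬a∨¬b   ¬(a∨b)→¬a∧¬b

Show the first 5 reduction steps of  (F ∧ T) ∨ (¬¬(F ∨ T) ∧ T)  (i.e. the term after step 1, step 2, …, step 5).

Answer: after 5 steps: T

Working:
  start: (F ∧ T) ∨ (¬¬(F ∨ T) ∧ T)
  [1] F ∨ (¬¬(F ∨ T) ∧ T)
  [2] ¬¬(F ∨ T) ∧ T
  [3] ¬¬(F ∨ T)
  [4] F ∨ T
  [5] T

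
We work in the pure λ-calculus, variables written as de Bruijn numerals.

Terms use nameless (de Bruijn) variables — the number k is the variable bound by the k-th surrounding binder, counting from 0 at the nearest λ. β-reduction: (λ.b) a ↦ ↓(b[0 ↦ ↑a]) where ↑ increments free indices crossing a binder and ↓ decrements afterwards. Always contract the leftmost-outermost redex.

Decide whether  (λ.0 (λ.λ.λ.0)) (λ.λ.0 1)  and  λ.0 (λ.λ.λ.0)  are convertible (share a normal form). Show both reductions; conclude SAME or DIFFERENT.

Answer: SAME — A ⇓ λ.0 (λ.λ.λ.0), B ⇓ λ.0 (λ.λ.λ.0)

Working:
Term A:
  start: (λ.0 (λ.λ.λ.0)) (λ.λ.0 1)
  [1] (λ.λ.0 1) (λ.λ.λ.0)
  [2] λ.0 (λ.λ.λ.0)

Term B:
  start: λ.0 (λ.λ.λ.0)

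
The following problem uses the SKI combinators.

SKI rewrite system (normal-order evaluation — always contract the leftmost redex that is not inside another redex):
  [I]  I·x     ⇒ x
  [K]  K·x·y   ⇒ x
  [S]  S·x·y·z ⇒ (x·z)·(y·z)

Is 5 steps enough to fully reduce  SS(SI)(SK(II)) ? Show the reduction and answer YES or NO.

Answer: YES — reaches normal form S(SKI)(SI(SKI)) in 3 ≤ 5 steps

Working:
  start: SS(SI)(SK(II))
  step 1: S(SK(II))(SI(SK(II)))
  step 2: S(SKI)(SI(SK(II)))
  step 3: S(SKI)(SI(SKI))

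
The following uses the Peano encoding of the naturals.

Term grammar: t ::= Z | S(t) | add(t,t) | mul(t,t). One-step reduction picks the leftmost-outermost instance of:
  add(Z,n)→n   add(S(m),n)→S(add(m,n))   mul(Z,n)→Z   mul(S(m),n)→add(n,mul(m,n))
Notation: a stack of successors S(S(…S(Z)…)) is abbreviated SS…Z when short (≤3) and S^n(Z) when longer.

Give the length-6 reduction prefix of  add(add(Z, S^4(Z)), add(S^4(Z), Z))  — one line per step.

  start: add(add(Z, S^4(Z)), add(S^4(Z), Z))
  [1] add(S^4(Z), add(S^4(Z), Z))
  [2] S(add(SSSZ, add(S^4(Z), Z)))
  [3] S(S(add(SSZ, add(S^4(Z), Z))))
  [4] S(S(S(add(SZ, add(S^4(Z), Z)))))
  [5] S(S(S(S(add(Z, add(S^4(Z), Z))))))
  [6] S(S(S(S(add(S^4(Z), Z)))))

Answer: after 6 steps: S(S(S(S(add(S^4(Z), Z)))))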